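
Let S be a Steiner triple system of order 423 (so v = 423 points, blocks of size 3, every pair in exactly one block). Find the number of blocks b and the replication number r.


An STS(v) is a 2-(v, 3, 1) BIBD: block size k = 3, λ = 1.
Replication: r(k − 1) = λ(v − 1) ⇒ r·2 = 423 − 1 = 422 ⇒ r = 211.
Block count: bk = vr ⇒ b·3 = 423·211 = 89253 ⇒ b = 29751.

r = 211, b = 29751.


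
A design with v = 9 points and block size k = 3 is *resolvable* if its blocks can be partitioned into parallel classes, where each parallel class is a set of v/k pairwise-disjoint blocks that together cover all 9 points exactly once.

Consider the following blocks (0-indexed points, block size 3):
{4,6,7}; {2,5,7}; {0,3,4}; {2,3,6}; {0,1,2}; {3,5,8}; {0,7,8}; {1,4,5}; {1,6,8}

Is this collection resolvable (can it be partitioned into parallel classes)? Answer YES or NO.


v = 9, block size k = 3, number of blocks = 9.
For resolvability, blocks must partition into parallel classes of size v/k = 3.
Total blocks must therefore be a multiple of 3: 9 = 3·3 + 0 ⇒ divisible ✓.
Greedy packing gives 3 candidate class(es). Each should be a full parallel class (size 3, covers all 9 points).
  Class 1 (3 blocks): {4,6,7}; {0,1,2}; {3,5,8}. Points covered: [0, 1, 2, 3, 4, 5, 6, 7, 8].
  Class 2 (3 blocks): {2,5,7}; {0,3,4}; {1,6,8}. Points covered: [0, 1, 2, 3, 4, 5, 6, 7, 8].
  Class 3 (3 blocks): {2,3,6}; {0,7,8}; {1,4,5}. Points covered: [0, 1, 2, 3, 4, 5, 6, 7, 8].
All classes full (size 3)? YES. All classes cover every point? YES.
Resolvable? YES.

YES


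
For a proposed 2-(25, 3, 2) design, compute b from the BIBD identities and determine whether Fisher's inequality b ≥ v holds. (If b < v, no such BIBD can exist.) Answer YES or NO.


r = λ(v − 1)/(k − 1) = 2·24/2 = 24.
b = vr/k = 25·24/3 = 200.
Fisher's inequality: b ≥ v ⇔ 200 ≥ 25? YES.

YES


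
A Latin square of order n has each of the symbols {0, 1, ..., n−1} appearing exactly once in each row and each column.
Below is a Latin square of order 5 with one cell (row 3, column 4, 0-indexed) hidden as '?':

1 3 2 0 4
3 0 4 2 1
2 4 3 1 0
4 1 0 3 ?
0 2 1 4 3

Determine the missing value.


Row 3 contains symbols [0, 1, 3, 4] — missing [2].
Column 4 contains symbols [0, 1, 3, 4] — missing [2].
The missing symbol must appear in both missing sets; intersection = [2].
Therefore the hidden value is 2.

Missing value = 2.


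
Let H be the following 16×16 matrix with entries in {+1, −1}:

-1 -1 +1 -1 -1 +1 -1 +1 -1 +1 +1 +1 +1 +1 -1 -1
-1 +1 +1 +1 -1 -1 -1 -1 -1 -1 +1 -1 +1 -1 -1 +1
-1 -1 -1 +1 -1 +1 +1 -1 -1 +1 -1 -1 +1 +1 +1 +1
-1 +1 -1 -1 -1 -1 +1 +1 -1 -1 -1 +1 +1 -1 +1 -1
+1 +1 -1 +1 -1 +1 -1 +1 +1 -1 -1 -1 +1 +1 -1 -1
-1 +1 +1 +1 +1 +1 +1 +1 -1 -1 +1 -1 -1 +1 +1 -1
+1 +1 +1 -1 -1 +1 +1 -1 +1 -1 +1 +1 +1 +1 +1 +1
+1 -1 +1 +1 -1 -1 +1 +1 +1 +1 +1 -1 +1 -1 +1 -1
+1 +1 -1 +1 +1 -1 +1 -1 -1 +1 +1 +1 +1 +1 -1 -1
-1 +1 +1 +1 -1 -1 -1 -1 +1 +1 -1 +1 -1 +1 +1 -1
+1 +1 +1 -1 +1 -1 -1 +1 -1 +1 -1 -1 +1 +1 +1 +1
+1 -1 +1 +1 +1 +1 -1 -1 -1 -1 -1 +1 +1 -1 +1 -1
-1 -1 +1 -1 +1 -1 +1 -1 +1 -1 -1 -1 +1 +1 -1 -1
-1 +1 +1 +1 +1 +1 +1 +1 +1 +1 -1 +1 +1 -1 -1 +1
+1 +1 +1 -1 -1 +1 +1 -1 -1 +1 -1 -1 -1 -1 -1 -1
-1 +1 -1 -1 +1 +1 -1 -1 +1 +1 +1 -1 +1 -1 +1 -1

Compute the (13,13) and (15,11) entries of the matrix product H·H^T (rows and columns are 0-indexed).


Row 11 of H: [1, -1, 1, 1, 1, 1, -1, -1, -1, -1, -1, 1, 1, -1, 1, -1].
Row 13 of H: [-1, 1, 1, 1, 1, 1, 1, 1, 1, 1, -1, 1, 1, -1, -1, 1].
Row 15 of H: [-1, 1, -1, -1, 1, 1, -1, -1, 1, 1, 1, -1, 1, -1, 1, -1].
(H·H^T)[13][13] = Σ_j H[13][j]·H[13][j] = (-1)² + (1)² + (1)² + (1)² + (1)² + (1)² + (1)² + (1)² + (1)² + (1)² + (-1)² + (1)² + (1)² + (-1)² + (-1)² + (1)² = 1 + 1 + 1 + 1 + 1 + 1 + 1 + 1 + 1 + 1 + 1 + 1 + 1 + 1 + 1 + 1 = 16.
(H·H^T)[15][11] = Σ_j H[15][j]·H[11][j] = (-1)·(1) + (1)·(-1) + (-1)·(1) + (-1)·(1) + (1)·(1) + (1)·(1) + (-1)·(-1) + (-1)·(-1) + (1)·(-1) + (1)·(-1) + (1)·(-1) + (-1)·(1) + (1)·(1) + (-1)·(-1) + (1)·(1) + (-1)·(-1) = -1 + -1 + -1 + -1 + 1 + 1 + 1 + 1 + -1 + -1 + -1 + -1 + 1 + 1 + 1 + 1 = 0.
So rows 15 and 11 are orthogonal; the diagonal entry equals n = 16.

(13,13) entry = 16; (15,11) entry = 0.


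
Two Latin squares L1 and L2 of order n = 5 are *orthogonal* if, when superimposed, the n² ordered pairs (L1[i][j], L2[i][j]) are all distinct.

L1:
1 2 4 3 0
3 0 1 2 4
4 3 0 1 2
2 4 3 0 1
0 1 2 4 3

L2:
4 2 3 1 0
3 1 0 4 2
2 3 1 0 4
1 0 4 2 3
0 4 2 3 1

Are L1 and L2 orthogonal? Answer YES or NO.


Form the n² = 25 superimposed pairs (L1[i][j], L2[i][j]), row by row (rows and columns indexed from 0):
row 0: (1,4) (2,2) (4,3) (3,1) (0,0)
row 1: (3,3) (0,1) (1,0) (2,4) (4,2)
row 2: (4,2) (3,3) (0,1) (1,0) (2,4)
row 3: (2,1) (4,0) (3,4) (0,2) (1,3)
row 4: (0,0) (1,4) (2,2) (4,3) (3,1)
Orthogonality requires all 25 pairs distinct.
But the pair (4,2) repeats: cell (1,4) has L1 = 4, L2 = 2, and cell (2,0) has L1 = 4, L2 = 2.
A repeated pair means some other pair never occurs (only 15 distinct pairs out of 25), so the squares are not orthogonal.
Conclusion: NO.

NO


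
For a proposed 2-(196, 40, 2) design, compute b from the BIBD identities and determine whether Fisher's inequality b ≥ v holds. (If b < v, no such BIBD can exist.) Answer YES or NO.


b = λv(v − 1)/(k(k − 1)) = 2·196·195/(40·39) = 76440/1560 = 49.
Compare with v = 196: b < v, so Fisher's inequality fails.

NO


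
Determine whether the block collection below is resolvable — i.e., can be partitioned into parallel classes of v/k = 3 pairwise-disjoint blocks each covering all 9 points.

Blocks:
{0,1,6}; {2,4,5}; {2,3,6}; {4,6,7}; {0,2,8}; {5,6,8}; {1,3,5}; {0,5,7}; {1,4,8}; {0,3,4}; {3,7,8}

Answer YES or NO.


v = 9, block size k = 3, number of blocks = 11.
For resolvability, blocks must partition into parallel classes of size v/k = 3.
Total blocks must therefore be a multiple of 3: 11 = 3·3 + 2 ⇒ not divisible ✗.
Resolvable? NO.

NO


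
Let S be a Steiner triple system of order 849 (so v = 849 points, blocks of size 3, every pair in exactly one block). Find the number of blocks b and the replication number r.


An STS(v) is a 2-(v, 3, 1) BIBD: block size k = 3, λ = 1.
Replication: r(k − 1) = λ(v − 1) ⇒ r·2 = 849 − 1 = 848 ⇒ r = 424.
Block count: b = v(v − 1)/6 = 849·848/6 = 719952/6 = 119992.
(Check via bk = vr: 119992·3 = 359976 = 849·424 = 359976 ✓.)

r = 424, b = 119992.


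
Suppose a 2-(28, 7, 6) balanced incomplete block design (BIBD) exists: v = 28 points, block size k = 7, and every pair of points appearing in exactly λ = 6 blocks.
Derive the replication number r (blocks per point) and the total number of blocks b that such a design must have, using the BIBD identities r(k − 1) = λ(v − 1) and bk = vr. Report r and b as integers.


Any 2-(v, k, λ) BIBD satisfies two necessary conditions:
  (i)  Each point sits in r blocks, and counting incidences through any fixed point gives r(k − 1) = λ(v − 1), so r = λ(v − 1)/(k − 1).
  (ii) Total incidences bk = vr, so b = vr/k.
Step 1: r = λ(v − 1)/(k − 1) = 6·(28 − 1)/(7 − 1) = 6·27/6 = 162/6 = 27.
Step 2: b = vr/k = 28·27/7 = 756/7 = 108.
Check integrality: r = 27 ∈ Z ✓, b = 108 ∈ Z ✓.
(These identities are necessary conditions: they determine r and b for any design with these parameters, but do not by themselves prove that one exists.)

r = 27, b = 108.


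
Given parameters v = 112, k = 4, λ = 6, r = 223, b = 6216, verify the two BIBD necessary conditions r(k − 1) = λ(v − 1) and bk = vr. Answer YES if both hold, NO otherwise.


Condition (i): r(k − 1) = 223·3 = 669; λ(v − 1) = 6·111 = 666. Match? NO.
Condition (ii): bk = 6216·4 = 24864; vr = 112·223 = 24976. Match? NO.
Both conditions hold? NO.

NO


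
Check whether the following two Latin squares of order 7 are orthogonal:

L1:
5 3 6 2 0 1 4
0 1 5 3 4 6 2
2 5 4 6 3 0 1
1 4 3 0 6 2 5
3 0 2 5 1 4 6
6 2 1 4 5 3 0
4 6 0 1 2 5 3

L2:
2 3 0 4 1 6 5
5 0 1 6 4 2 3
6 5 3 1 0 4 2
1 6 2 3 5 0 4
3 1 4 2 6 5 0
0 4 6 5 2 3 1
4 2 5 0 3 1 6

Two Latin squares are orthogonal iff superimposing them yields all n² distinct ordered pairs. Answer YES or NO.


Form the n² = 49 superimposed pairs (L1[i][j], L2[i][j]), row by row (rows and columns indexed from 0):
row 0: (5,2) (3,3) (6,0) (2,4) (0,1) (1,6) (4,5)
row 1: (0,5) (1,0) (5,1) (3,6) (4,4) (6,2) (2,3)
row 2: (2,6) (5,5) (4,3) (6,1) (3,0) (0,4) (1,2)
row 3: (1,1) (4,6) (3,2) (0,3) (6,5) (2,0) (5,4)
row 4: (3,3) (0,1) (2,4) (5,2) (1,6) (4,5) (6,0)
row 5: (6,0) (2,4) (1,6) (4,5) (5,2) (3,3) (0,1)
row 6: (4,4) (6,2) (0,5) (1,0) (2,3) (5,1) (3,6)
Orthogonality requires all 49 pairs distinct.
But the pair (3,3) repeats: cell (0,1) has L1 = 3, L2 = 3, and cell (4,0) has L1 = 3, L2 = 3.
A repeated pair means some other pair never occurs (only 28 distinct pairs out of 49), so the squares are not orthogonal.
Conclusion: NO.

NO


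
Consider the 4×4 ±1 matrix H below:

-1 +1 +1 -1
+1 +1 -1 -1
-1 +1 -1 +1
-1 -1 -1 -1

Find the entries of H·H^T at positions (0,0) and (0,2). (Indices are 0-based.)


Row 0 of H: [-1, 1, 1, -1].
Row 2 of H: [-1, 1, -1, 1].
(H·H^T)[0][0] = Σ_j H[0][j]·H[0][j] = (-1)² + (1)² + (1)² + (-1)² = 1 + 1 + 1 + 1 = 4.
(H·H^T)[0][2] = Σ_j H[0][j]·H[2][j] = (-1)·(-1) + (1)·(1) + (1)·(-1) + (-1)·(1) = 1 + 1 + -1 + -1 = 0.
So rows 0 and 2 are orthogonal; the diagonal entry equals n = 4.

(0,0) entry = 4; (0,2) entry = 0.


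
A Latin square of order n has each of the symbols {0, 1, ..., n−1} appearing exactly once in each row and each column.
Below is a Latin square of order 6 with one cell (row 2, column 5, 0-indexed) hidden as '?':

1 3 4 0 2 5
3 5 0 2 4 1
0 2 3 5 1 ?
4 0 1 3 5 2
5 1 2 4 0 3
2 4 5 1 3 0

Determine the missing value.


Row 2 contains symbols [0, 1, 2, 3, 5] — missing [4].
Column 5 contains symbols [0, 1, 2, 3, 5] — missing [4].
The missing symbol must appear in both missing sets; intersection = [4].
Therefore the hidden value is 4.

Missing value = 4.


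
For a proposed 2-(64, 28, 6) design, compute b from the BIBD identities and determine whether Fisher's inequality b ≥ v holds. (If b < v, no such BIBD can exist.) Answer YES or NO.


b = λv(v − 1)/(k(k − 1)) = 6·64·63/(28·27) = 24192/756 = 32.
Compare with v = 64: b < v, so Fisher's inequality fails.

NO


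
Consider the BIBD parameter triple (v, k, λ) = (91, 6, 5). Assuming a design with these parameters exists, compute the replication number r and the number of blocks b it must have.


Any 2-(v, k, λ) BIBD satisfies two necessary conditions:
  (i)  Each point sits in r blocks, and counting incidences through any fixed point gives r(k − 1) = λ(v − 1), so r = λ(v − 1)/(k − 1).
  (ii) Total incidences bk = vr, so b = vr/k.
Step 1: r = λ(v − 1)/(k − 1) = 5·(91 − 1)/(6 − 1) = 5·90/5 = 450/5 = 90.
Step 2: b = vr/k = 91·90/6 = 8190/6 = 1365.
Check integrality: r = 90 ∈ Z ✓, b = 1365 ∈ Z ✓.
(These identities are necessary conditions: they determine r and b for any design with these parameters, but do not by themselves prove that one exists.)

r = 90, b = 1365.


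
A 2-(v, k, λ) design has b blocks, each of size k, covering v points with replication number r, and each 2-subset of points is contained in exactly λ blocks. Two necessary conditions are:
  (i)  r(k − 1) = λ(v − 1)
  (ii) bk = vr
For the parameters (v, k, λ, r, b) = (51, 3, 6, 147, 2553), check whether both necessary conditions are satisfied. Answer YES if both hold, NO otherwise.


Condition (i): r(k − 1) = 147·2 = 294; λ(v − 1) = 6·50 = 300. Match? NO.
Condition (ii): bk = 2553·3 = 7659; vr = 51·147 = 7497. Match? NO.
Both conditions hold? NO.

NO


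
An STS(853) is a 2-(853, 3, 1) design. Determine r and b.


An STS(v) is a 2-(v, 3, 1) BIBD: block size k = 3, λ = 1.
Replication: r(k − 1) = λ(v − 1) ⇒ r·2 = 853 − 1 = 852 ⇒ r = 426.
Block count: bk = vr ⇒ b·3 = 853·426 = 363378 ⇒ b = 121126.
(Check via b = v(v − 1)/6 = 853·852/6 = 726756/6 = 121126.)

r = 426, b = 121126.


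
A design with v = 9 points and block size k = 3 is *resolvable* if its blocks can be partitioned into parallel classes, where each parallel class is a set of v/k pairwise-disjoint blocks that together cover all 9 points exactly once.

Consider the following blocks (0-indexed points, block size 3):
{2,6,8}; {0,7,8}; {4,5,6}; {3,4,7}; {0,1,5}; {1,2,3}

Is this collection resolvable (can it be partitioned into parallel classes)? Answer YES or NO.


v = 9, block size k = 3, number of blocks = 6.
For resolvability, blocks must partition into parallel classes of size v/k = 3.
Total blocks must therefore be a multiple of 3: 6 = 3·2 + 0 ⇒ divisible ✓.
Greedy packing gives 2 candidate class(es). Each should be a full parallel class (size 3, covers all 9 points).
  Class 1 (3 blocks): {2,6,8}; {3,4,7}; {0,1,5}. Points covered: [0, 1, 2, 3, 4, 5, 6, 7, 8].
  Class 2 (3 blocks): {0,7,8}; {4,5,6}; {1,2,3}. Points covered: [0, 1, 2, 3, 4, 5, 6, 7, 8].
All classes full (size 3)? YES. All classes cover every point? YES.
Resolvable? YES.

YES


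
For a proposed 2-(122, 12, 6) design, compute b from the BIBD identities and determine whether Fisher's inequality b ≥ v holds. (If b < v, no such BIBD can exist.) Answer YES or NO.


r = λ(v − 1)/(k − 1) = 6·121/11 = 66.
b = vr/k = 122·66/12 = 671.
Fisher's inequality: b ≥ v ⇔ 671 ≥ 122? YES.

YES


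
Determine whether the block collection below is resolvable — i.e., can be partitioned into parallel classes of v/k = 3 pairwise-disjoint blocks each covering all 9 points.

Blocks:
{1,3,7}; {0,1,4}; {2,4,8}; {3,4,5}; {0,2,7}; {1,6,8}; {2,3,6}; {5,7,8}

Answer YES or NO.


v = 9, block size k = 3, number of blocks = 8.
For resolvability, blocks must partition into parallel classes of size v/k = 3.
Total blocks must therefore be a multiple of 3: 8 = 3·2 + 2 ⇒ not divisible ✗.
Resolvable? NO.

NO


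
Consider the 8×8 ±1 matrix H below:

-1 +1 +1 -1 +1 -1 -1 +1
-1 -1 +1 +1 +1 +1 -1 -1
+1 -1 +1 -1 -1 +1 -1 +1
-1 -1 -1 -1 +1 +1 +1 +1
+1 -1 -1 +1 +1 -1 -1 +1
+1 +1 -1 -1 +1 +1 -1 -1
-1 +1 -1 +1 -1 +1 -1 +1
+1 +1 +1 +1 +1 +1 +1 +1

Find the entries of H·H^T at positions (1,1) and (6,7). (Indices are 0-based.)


Row 1 of H: [-1, -1, 1, 1, 1, 1, -1, -1].
Row 6 of H: [-1, 1, -1, 1, -1, 1, -1, 1].
Row 7 of H: [1, 1, 1, 1, 1, 1, 1, 1].
(H·H^T)[1][1] = Σ_j H[1][j]·H[1][j] = (-1)² + (-1)² + (1)² + (1)² + (1)² + (1)² + (-1)² + (-1)² = 1 + 1 + 1 + 1 + 1 + 1 + 1 + 1 = 8.
(H·H^T)[6][7] = Σ_j H[6][j]·H[7][j] = (-1)·(1) + (1)·(1) + (-1)·(1) + (1)·(1) + (-1)·(1) + (1)·(1) + (-1)·(1) + (1)·(1) = -1 + 1 + -1 + 1 + -1 + 1 + -1 + 1 = 0.
So rows 6 and 7 are orthogonal; the diagonal entry equals n = 8.

(1,1) entry = 8; (6,7) entry = 0.


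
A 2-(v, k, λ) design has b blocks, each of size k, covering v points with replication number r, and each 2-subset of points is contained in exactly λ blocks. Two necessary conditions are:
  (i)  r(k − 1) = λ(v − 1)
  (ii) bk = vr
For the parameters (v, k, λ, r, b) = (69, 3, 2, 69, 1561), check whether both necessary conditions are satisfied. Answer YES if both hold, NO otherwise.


Condition (i): r(k − 1) = 69·2 = 138; λ(v − 1) = 2·68 = 136. Match? NO.
Condition (ii): bk = 1561·3 = 4683; vr = 69·69 = 4761. Match? NO.
Both conditions hold? NO.

NO


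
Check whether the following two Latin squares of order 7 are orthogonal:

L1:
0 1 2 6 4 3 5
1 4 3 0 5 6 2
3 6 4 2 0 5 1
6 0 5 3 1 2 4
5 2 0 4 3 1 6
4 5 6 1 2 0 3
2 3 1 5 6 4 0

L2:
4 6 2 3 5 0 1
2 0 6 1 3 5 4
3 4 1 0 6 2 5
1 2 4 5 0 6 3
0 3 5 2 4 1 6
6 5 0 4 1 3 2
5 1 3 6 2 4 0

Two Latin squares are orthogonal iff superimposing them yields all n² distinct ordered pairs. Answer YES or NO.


Form the n² = 49 superimposed pairs (L1[i][j], L2[i][j]), row by row (rows and columns indexed from 0):
row 0: (0,4) (1,6) (2,2) (6,3) (4,5) (3,0) (5,1)
row 1: (1,2) (4,0) (3,6) (0,1) (5,3) (6,5) (2,4)
row 2: (3,3) (6,4) (4,1) (2,0) (0,6) (5,2) (1,5)
row 3: (6,1) (0,2) (5,4) (3,5) (1,0) (2,6) (4,3)
row 4: (5,0) (2,3) (0,5) (4,2) (3,4) (1,1) (6,6)
row 5: (4,6) (5,5) (6,0) (1,4) (2,1) (0,3) (3,2)
row 6: (2,5) (3,1) (1,3) (5,6) (6,2) (4,4) (0,0)
Orthogonality requires all 49 pairs distinct.
Check by first coordinate: for each symbol s of L1, list the L2 entries in the n cells where L1 = s; they must all differ.
  L1 = 0: L2 entries (in reading order) 4, 1, 6, 2, 5, 3, 0 — all 7 distinct ✓
  L1 = 1: L2 entries (in reading order) 6, 2, 5, 0, 1, 4, 3 — all 7 distinct ✓
  L1 = 2: L2 entries (in reading order) 2, 4, 0, 6, 3, 1, 5 — all 7 distinct ✓
  L1 = 3: L2 entries (in reading order) 0, 6, 3, 5, 4, 2, 1 — all 7 distinct ✓
  L1 = 4: L2 entries (in reading order) 5, 0, 1, 3, 2, 6, 4 — all 7 distinct ✓
  L1 = 5: L2 entries (in reading order) 1, 3, 2, 4, 0, 5, 6 — all 7 distinct ✓
  L1 = 6: L2 entries (in reading order) 3, 5, 4, 1, 6, 0, 2 — all 7 distinct ✓
Every symbol of L1 meets every symbol of L2 exactly once, so all 49 pairs are distinct (49 of 49).
Conclusion: YES.

YES


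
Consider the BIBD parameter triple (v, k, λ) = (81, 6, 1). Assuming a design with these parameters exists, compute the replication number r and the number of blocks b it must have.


Any 2-(v, k, λ) BIBD satisfies two necessary conditions:
  (i)  Each point sits in r blocks, and counting incidences through any fixed point gives r(k − 1) = λ(v − 1), so r = λ(v − 1)/(k − 1).
  (ii) Total incidences bk = vr, so b = vr/k.
Step 1: r = λ(v − 1)/(k − 1) = 1·(81 − 1)/(6 − 1) = 1·80/5 = 80/5 = 16.
Step 2: b = vr/k = 81·16/6 = 1296/6 = 216.
Check integrality: r = 16 ∈ Z ✓, b = 216 ∈ Z ✓.
(These identities are necessary conditions: they determine r and b for any design with these parameters, but do not by themselves prove that one exists.)

r = 16, b = 216.


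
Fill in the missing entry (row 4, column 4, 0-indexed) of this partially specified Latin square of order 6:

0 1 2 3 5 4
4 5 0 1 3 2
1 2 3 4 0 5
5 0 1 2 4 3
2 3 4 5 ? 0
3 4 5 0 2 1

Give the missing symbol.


Row 4 contains symbols [0, 2, 3, 4, 5] — missing [1].
Column 4 contains symbols [0, 2, 3, 4, 5] — missing [1].
The missing symbol must appear in both missing sets; intersection = [1].
Therefore the hidden value is 1.

Missing value = 1.


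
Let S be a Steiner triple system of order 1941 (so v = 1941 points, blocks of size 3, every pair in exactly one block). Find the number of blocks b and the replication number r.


An STS(v) is a 2-(v, 3, 1) BIBD: block size k = 3, λ = 1.
Replication: r(k − 1) = λ(v − 1) ⇒ r·2 = 1941 − 1 = 1940 ⇒ r = 970.
Block count: bk = vr ⇒ b·3 = 1941·970 = 1882770 ⇒ b = 627590.

r = 970, b = 627590.


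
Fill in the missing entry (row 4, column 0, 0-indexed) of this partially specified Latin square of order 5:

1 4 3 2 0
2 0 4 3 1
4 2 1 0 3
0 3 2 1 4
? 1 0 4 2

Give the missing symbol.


Row 4 contains symbols [0, 1, 2, 4] — missing [3].
Column 0 contains symbols [0, 1, 2, 4] — missing [3].
The missing symbol must appear in both missing sets; intersection = [3].
Therefore the hidden value is 3.

Missing value = 3.


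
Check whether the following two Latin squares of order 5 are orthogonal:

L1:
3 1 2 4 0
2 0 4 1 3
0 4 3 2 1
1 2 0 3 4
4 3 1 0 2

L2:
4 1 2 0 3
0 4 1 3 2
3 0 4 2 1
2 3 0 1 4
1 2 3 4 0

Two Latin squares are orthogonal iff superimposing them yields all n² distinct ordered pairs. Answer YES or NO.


Form the n² = 25 superimposed pairs (L1[i][j], L2[i][j]), row by row (rows and columns indexed from 0):
row 0: (3,4) (1,1) (2,2) (4,0) (0,3)
row 1: (2,0) (0,4) (4,1) (1,3) (3,2)
row 2: (0,3) (4,0) (3,4) (2,2) (1,1)
row 3: (1,2) (2,3) (0,0) (3,1) (4,4)
row 4: (4,1) (3,2) (1,3) (0,4) (2,0)
Orthogonality requires all 25 pairs distinct.
But the pair (0,3) repeats: cell (0,4) has L1 = 0, L2 = 3, and cell (2,0) has L1 = 0, L2 = 3.
A repeated pair means some other pair never occurs (only 15 distinct pairs out of 25), so the squares are not orthogonal.
Conclusion: NO.

NO


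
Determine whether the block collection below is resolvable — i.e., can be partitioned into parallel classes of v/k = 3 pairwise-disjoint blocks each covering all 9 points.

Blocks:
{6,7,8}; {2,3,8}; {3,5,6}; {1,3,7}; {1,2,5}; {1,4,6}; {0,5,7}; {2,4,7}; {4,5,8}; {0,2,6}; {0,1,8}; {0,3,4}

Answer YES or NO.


v = 9, block size k = 3, number of blocks = 12.
For resolvability, blocks must partition into parallel classes of size v/k = 3.
Total blocks must therefore be a multiple of 3: 12 = 3·4 + 0 ⇒ divisible ✓.
Greedy packing gives 4 candidate class(es). Each should be a full parallel class (size 3, covers all 9 points).
  Class 1 (3 blocks): {6,7,8}; {1,2,5}; {0,3,4}. Points covered: [0, 1, 2, 3, 4, 5, 6, 7, 8].
  Class 2 (3 blocks): {2,3,8}; {1,4,6}; {0,5,7}. Points covered: [0, 1, 2, 3, 4, 5, 6, 7, 8].
  Class 3 (3 blocks): {3,5,6}; {2,4,7}; {0,1,8}. Points covered: [0, 1, 2, 3, 4, 5, 6, 7, 8].
  Class 4 (3 blocks): {1,3,7}; {4,5,8}; {0,2,6}. Points covered: [0, 1, 2, 3, 4, 5, 6, 7, 8].
All classes full (size 3)? YES. All classes cover every point? YES.
Resolvable? YES.

YES


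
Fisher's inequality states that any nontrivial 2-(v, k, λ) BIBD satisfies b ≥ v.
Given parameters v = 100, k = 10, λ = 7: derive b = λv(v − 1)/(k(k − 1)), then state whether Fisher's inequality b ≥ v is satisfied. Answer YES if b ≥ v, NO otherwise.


r = λ(v − 1)/(k − 1) = 7·99/9 = 77.
b = vr/k = 100·77/10 = 770.
Fisher's inequality: b ≥ v ⇔ 770 ≥ 100? YES.

YES


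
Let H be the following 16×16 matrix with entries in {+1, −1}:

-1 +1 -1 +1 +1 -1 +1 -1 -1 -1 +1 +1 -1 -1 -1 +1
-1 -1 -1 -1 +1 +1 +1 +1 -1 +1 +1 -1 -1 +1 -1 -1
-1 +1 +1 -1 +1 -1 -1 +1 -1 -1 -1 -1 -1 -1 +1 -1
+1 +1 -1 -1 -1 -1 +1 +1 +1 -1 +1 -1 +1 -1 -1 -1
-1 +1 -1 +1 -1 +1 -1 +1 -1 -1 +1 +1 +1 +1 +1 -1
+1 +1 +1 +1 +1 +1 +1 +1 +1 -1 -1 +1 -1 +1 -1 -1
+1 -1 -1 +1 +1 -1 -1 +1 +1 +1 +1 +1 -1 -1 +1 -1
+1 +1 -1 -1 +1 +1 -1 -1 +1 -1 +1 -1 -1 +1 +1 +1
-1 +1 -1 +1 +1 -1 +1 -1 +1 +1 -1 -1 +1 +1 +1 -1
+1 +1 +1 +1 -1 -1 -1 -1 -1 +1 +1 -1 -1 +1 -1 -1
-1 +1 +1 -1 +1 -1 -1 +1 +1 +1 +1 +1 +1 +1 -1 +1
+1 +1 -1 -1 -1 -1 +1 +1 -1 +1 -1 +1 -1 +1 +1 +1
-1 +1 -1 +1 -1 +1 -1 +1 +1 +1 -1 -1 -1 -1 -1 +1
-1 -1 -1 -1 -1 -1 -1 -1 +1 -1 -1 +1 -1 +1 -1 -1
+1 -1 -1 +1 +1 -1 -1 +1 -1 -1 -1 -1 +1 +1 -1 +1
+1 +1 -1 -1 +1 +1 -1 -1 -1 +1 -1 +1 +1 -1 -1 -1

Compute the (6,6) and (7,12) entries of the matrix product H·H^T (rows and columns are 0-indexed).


Row 6 of H: [1, -1, -1, 1, 1, -1, -1, 1, 1, 1, 1, 1, -1, -1, 1, -1].
Row 7 of H: [1, 1, -1, -1, 1, 1, -1, -1, 1, -1, 1, -1, -1, 1, 1, 1].
Row 12 of H: [-1, 1, -1, 1, -1, 1, -1, 1, 1, 1, -1, -1, -1, -1, -1, 1].
(H·H^T)[6][6] = Σ_j H[6][j]·H[6][j] = (1)² + (-1)² + (-1)² + (1)² + (1)² + (-1)² + (-1)² + (1)² + (1)² + (1)² + (1)² + (1)² + (-1)² + (-1)² + (1)² + (-1)² = 1 + 1 + 1 + 1 + 1 + 1 + 1 + 1 + 1 + 1 + 1 + 1 + 1 + 1 + 1 + 1 = 16.
(H·H^T)[7][12] = Σ_j H[7][j]·H[12][j] = (1)·(-1) + (1)·(1) + (-1)·(-1) + (-1)·(1) + (1)·(-1) + (1)·(1) + (-1)·(-1) + (-1)·(1) + (1)·(1) + (-1)·(1) + (1)·(-1) + (-1)·(-1) + (-1)·(-1) + (1)·(-1) + (1)·(-1) + (1)·(1) = -1 + 1 + 1 + -1 + -1 + 1 + 1 + -1 + 1 + -1 + -1 + 1 + 1 + -1 + -1 + 1 = 0.
So rows 7 and 12 are orthogonal; the diagonal entry equals n = 16.

(6,6) entry = 16; (7,12) entry = 0.


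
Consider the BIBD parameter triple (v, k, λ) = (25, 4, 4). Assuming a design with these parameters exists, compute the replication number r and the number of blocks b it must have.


Any 2-(v, k, λ) BIBD satisfies two necessary conditions:
  (i)  Each point sits in r blocks, and counting incidences through any fixed point gives r(k − 1) = λ(v − 1), so r = λ(v − 1)/(k − 1).
  (ii) Total incidences bk = vr, so b = vr/k.
Step 1: r = λ(v − 1)/(k − 1) = 4·(25 − 1)/(4 − 1) = 4·24/3 = 96/3 = 32.
Step 2: b = vr/k = 25·32/4 = 800/4 = 200.
Check integrality: r = 32 ∈ Z ✓, b = 200 ∈ Z ✓.
(These identities are necessary conditions: they determine r and b for any design with these parameters, but do not by themselves prove that one exists.)

r = 32, b = 200.


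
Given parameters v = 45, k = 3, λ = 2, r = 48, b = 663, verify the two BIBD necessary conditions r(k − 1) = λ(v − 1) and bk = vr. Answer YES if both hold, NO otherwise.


Condition (i): r(k − 1) = 48·2 = 96; λ(v − 1) = 2·44 = 88. Match? NO.
Condition (ii): bk = 663·3 = 1989; vr = 45·48 = 2160. Match? NO.
Both conditions hold? NO.

NO


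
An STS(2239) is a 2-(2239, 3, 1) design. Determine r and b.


An STS(v) is a 2-(v, 3, 1) BIBD: block size k = 3, λ = 1.
Replication: r(k − 1) = λ(v − 1) ⇒ r·2 = 2239 − 1 = 2238 ⇒ r = 1119.
Block count: bk = vr ⇒ b·3 = 2239·1119 = 2505441 ⇒ b = 835147.
(Check via b = v(v − 1)/6 = 2239·2238/6 = 5010882/6 = 835147.)

r = 1119, b = 835147.


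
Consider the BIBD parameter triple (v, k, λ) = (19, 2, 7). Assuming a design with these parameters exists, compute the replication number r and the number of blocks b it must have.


Any 2-(v, k, λ) BIBD satisfies two necessary conditions:
  (i)  Each point sits in r blocks, and counting incidences through any fixed point gives r(k − 1) = λ(v − 1), so r = λ(v − 1)/(k − 1).
  (ii) Total incidences bk = vr, so b = vr/k.
Step 1: r = λ(v − 1)/(k − 1) = 7·(19 − 1)/(2 − 1) = 7·18/1 = 126/1 = 126.
Step 2: b = vr/k = 19·126/2 = 2394/2 = 1197.
Check integrality: r = 126 ∈ Z ✓, b = 1197 ∈ Z ✓.
(These identities are necessary conditions: they determine r and b for any design with these parameters, but do not by themselves prove that one exists.)

r = 126, b = 1197.


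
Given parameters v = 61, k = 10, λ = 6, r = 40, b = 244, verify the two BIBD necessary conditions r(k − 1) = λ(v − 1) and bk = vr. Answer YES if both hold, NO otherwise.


Condition (i): r(k − 1) = 40·9 = 360; λ(v − 1) = 6·60 = 360. Match? YES.
Condition (ii): bk = 244·10 = 2440; vr = 61·40 = 2440. Match? YES.
Both conditions hold? YES.

YES


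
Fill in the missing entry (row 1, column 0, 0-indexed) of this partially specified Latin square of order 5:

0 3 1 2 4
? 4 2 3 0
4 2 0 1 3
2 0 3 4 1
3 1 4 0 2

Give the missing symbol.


Row 1 contains symbols [0, 2, 3, 4] — missing [1].
Column 0 contains symbols [0, 2, 3, 4] — missing [1].
The missing symbol must appear in both missing sets; intersection = [1].
Therefore the hidden value is 1.

Missing value = 1.


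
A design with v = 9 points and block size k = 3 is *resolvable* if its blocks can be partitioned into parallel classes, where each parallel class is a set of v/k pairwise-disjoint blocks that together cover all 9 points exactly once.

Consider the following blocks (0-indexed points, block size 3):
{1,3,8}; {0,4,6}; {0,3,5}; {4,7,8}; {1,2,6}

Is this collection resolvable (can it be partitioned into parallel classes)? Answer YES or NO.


v = 9, block size k = 3, number of blocks = 5.
For resolvability, blocks must partition into parallel classes of size v/k = 3.
Total blocks must therefore be a multiple of 3: 5 = 3·1 + 2 ⇒ not divisible ✗.
Resolvable? NO.

NO


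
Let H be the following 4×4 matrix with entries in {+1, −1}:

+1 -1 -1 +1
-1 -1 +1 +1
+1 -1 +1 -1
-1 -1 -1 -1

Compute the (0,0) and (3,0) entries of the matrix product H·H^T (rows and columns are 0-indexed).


Row 0 of H: [1, -1, -1, 1].
Row 3 of H: [-1, -1, -1, -1].
(H·H^T)[0][0] = Σ_j H[0][j]·H[0][j] = (1)² + (-1)² + (-1)² + (1)² = 1 + 1 + 1 + 1 = 4.
(H·H^T)[3][0] = Σ_j H[3][j]·H[0][j] = (-1)·(1) + (-1)·(-1) + (-1)·(-1) + (-1)·(1) = -1 + 1 + 1 + -1 = 0.
So rows 3 and 0 are orthogonal; the diagonal entry equals n = 4.

(0,0) entry = 4; (3,0) entry = 0.


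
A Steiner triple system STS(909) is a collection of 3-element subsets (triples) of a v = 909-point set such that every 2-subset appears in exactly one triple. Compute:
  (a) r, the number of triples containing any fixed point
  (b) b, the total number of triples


An STS(v) is a 2-(v, 3, 1) BIBD: block size k = 3, λ = 1.
Replication: r(k − 1) = λ(v − 1) ⇒ r·2 = 909 − 1 = 908 ⇒ r = 454.
Block count: b = v(v − 1)/6 = 909·908/6 = 825372/6 = 137562.
(Check via bk = vr: 137562·3 = 412686 = 909·454 = 412686 ✓.)

r = 454, b = 137562.


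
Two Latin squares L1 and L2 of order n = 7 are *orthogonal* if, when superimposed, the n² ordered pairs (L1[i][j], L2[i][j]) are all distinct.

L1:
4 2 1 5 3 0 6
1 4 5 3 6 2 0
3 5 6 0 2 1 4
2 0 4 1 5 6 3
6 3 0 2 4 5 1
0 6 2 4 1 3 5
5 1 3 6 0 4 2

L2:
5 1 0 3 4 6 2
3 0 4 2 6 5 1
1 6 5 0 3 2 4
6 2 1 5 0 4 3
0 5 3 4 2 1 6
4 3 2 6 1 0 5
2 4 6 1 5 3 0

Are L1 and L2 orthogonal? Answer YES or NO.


Form the n² = 49 superimposed pairs (L1[i][j], L2[i][j]), row by row (rows and columns indexed from 0):
row 0: (4,5) (2,1) (1,0) (5,3) (3,4) (0,6) (6,2)
row 1: (1,3) (4,0) (5,4) (3,2) (6,6) (2,5) (0,1)
row 2: (3,1) (5,6) (6,5) (0,0) (2,3) (1,2) (4,4)
row 3: (2,6) (0,2) (4,1) (1,5) (5,0) (6,4) (3,3)
row 4: (6,0) (3,5) (0,3) (2,4) (4,2) (5,1) (1,6)
row 5: (0,4) (6,3) (2,2) (4,6) (1,1) (3,0) (5,5)
row 6: (5,2) (1,4) (3,6) (6,1) (0,5) (4,3) (2,0)
Orthogonality requires all 49 pairs distinct.
Check by first coordinate: for each symbol s of L1, list the L2 entries in the n cells where L1 = s; they must all differ.
  L1 = 0: L2 entries (in reading order) 6, 1, 0, 2, 3, 4, 5 — all 7 distinct ✓
  L1 = 1: L2 entries (in reading order) 0, 3, 2, 5, 6, 1, 4 — all 7 distinct ✓
  L1 = 2: L2 entries (in reading order) 1, 5, 3, 6, 4, 2, 0 — all 7 distinct ✓
  L1 = 3: L2 entries (in reading order) 4, 2, 1, 3, 5, 0, 6 — all 7 distinct ✓
  L1 = 4: L2 entries (in reading order) 5, 0, 4, 1, 2, 6, 3 — all 7 distinct ✓
  L1 = 5: L2 entries (in reading order) 3, 4, 6, 0, 1, 5, 2 — all 7 distinct ✓
  L1 = 6: L2 entries (in reading order) 2, 6, 5, 4, 0, 3, 1 — all 7 distinct ✓
Every symbol of L1 meets every symbol of L2 exactly once, so all 49 pairs are distinct (49 of 49).
Conclusion: YES.

YES


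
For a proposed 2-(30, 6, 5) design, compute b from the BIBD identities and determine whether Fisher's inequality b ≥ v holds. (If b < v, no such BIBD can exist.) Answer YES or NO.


b = λv(v − 1)/(k(k − 1)) = 5·30·29/(6·5) = 4350/30 = 145.
Compare with v = 30: b ≥ v, so Fisher's inequality holds.

YES


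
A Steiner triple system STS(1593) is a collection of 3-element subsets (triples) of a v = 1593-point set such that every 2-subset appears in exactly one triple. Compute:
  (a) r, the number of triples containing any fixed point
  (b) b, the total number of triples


An STS(v) is a 2-(v, 3, 1) BIBD: block size k = 3, λ = 1.
Replication: r(k − 1) = λ(v − 1) ⇒ r·2 = 1593 − 1 = 1592 ⇒ r = 796.
Block count: bk = vr ⇒ b·3 = 1593·796 = 1268028 ⇒ b = 422676.
(Check via b = v(v − 1)/6 = 1593·1592/6 = 2536056/6 = 422676.)

r = 796, b = 422676.


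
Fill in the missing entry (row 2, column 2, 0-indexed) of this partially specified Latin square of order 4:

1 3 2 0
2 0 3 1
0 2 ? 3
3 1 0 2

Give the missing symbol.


Row 2 contains symbols [0, 2, 3] — missing [1].
Column 2 contains symbols [0, 2, 3] — missing [1].
The missing symbol must appear in both missing sets; intersection = [1].
Therefore the hidden value is 1.

Missing value = 1.


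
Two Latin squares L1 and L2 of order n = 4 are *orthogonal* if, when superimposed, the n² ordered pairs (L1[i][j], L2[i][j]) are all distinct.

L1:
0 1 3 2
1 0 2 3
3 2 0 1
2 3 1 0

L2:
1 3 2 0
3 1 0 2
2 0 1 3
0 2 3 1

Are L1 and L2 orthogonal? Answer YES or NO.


Form the n² = 16 superimposed pairs (L1[i][j], L2[i][j]), row by row (rows and columns indexed from 0):
row 0: (0,1) (1,3) (3,2) (2,0)
row 1: (1,3) (0,1) (2,0) (3,2)
row 2: (3,2) (2,0) (0,1) (1,3)
row 3: (2,0) (3,2) (1,3) (0,1)
Orthogonality requires all 16 pairs distinct.
But the pair (1,3) repeats: cell (0,1) has L1 = 1, L2 = 3, and cell (1,0) has L1 = 1, L2 = 3.
A repeated pair means some other pair never occurs (only 4 distinct pairs out of 16), so the squares are not orthogonal.
Conclusion: NO.

NO


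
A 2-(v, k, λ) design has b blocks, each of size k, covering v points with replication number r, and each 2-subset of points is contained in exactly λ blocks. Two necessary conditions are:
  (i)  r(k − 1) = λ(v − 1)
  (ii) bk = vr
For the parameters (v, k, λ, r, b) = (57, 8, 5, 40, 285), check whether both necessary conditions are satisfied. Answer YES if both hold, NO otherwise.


Condition (i): r(k − 1) = 40·7 = 280; λ(v − 1) = 5·56 = 280. Match? YES.
Condition (ii): bk = 285·8 = 2280; vr = 57·40 = 2280. Match? YES.
Both conditions hold? YES.

YES


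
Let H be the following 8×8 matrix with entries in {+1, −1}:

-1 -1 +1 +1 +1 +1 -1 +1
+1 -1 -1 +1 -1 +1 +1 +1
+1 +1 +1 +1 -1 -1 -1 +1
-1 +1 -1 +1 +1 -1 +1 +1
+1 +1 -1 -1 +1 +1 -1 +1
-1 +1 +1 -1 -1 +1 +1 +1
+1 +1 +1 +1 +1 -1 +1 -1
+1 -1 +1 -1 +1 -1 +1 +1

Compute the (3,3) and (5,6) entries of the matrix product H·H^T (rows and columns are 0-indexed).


Row 3 of H: [-1, 1, -1, 1, 1, -1, 1, 1].
Row 5 of H: [-1, 1, 1, -1, -1, 1, 1, 1].
Row 6 of H: [1, 1, 1, 1, 1, -1, 1, -1].
(H·H^T)[3][3] = Σ_j H[3][j]·H[3][j] = (-1)² + (1)² + (-1)² + (1)² + (1)² + (-1)² + (1)² + (1)² = 1 + 1 + 1 + 1 + 1 + 1 + 1 + 1 = 8.
(H·H^T)[5][6] = Σ_j H[5][j]·H[6][j] = (-1)·(1) + (1)·(1) + (1)·(1) + (-1)·(1) + (-1)·(1) + (1)·(-1) + (1)·(1) + (1)·(-1) = -1 + 1 + 1 + -1 + -1 + -1 + 1 + -1 = -2.
Rows 5 and 6 are not orthogonal (dot product = -2 ≠ 0), so H is not a Hadamard matrix.

(3,3) entry = 8; (5,6) entry = -2.


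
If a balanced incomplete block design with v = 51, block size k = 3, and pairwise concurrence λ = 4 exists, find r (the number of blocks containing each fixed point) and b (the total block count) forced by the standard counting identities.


Any 2-(v, k, λ) BIBD satisfies two necessary conditions:
  (i)  Each point sits in r blocks, and counting incidences through any fixed point gives r(k − 1) = λ(v − 1), so r = λ(v − 1)/(k − 1).
  (ii) Total incidences bk = vr, so b = vr/k.
Step 1: r = λ(v − 1)/(k − 1) = 4·(51 − 1)/(3 − 1) = 4·50/2 = 200/2 = 100.
Step 2: b = vr/k = 51·100/3 = 5100/3 = 1700.
Check integrality: r = 100 ∈ Z ✓, b = 1700 ∈ Z ✓.
(These identities are necessary conditions: they determine r and b for any design with these parameters, but do not by themselves prove that one exists.)

r = 100, b = 1700.


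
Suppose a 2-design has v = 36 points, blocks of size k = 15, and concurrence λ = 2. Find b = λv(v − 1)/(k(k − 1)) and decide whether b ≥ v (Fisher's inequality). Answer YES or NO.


b = λv(v − 1)/(k(k − 1)) = 2·36·35/(15·14) = 2520/210 = 12.
Compare with v = 36: b < v, so Fisher's inequality fails.

NO


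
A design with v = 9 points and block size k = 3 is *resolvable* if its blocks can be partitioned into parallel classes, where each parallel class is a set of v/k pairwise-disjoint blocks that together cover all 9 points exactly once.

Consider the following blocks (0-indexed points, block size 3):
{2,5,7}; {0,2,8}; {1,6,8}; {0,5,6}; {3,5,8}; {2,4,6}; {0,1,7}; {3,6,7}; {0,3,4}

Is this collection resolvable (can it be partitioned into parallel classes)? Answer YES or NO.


v = 9, block size k = 3, number of blocks = 9.
For resolvability, blocks must partition into parallel classes of size v/k = 3.
Total blocks must therefore be a multiple of 3: 9 = 3·3 + 0 ⇒ divisible ✓.
Consider block {0,2,8}. The only other block(s) in the collection disjoint from it are {3,6,7} — just 1 block(s). Any parallel class containing {0,2,8} would need 2 other blocks each disjoint from it, so no parallel class of size 3 can contain {0,2,8}.
Since every block must belong to some parallel class in a resolution, the collection cannot be partitioned into parallel classes.
Resolvable? NO.

NO


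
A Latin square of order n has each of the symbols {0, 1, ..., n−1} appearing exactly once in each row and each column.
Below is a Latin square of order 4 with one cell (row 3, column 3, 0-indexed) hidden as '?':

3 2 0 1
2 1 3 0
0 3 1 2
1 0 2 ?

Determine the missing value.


Row 3 contains symbols [0, 1, 2] — missing [3].
Column 3 contains symbols [0, 1, 2] — missing [3].
The missing symbol must appear in both missing sets; intersection = [3].
Therefore the hidden value is 3.

Missing value = 3.


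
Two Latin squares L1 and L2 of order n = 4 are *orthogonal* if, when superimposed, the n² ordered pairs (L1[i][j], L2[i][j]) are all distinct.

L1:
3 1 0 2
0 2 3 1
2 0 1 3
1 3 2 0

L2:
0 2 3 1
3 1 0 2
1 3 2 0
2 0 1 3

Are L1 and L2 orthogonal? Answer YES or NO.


Form the n² = 16 superimposed pairs (L1[i][j], L2[i][j]), row by row (rows and columns indexed from 0):
row 0: (3,0) (1,2) (0,3) (2,1)
row 1: (0,3) (2,1) (3,0) (1,2)
row 2: (2,1) (0,3) (1,2) (3,0)
row 3: (1,2) (3,0) (2,1) (0,3)
Orthogonality requires all 16 pairs distinct.
But the pair (0,3) repeats: cell (0,2) has L1 = 0, L2 = 3, and cell (1,0) has L1 = 0, L2 = 3.
A repeated pair means some other pair never occurs (only 4 distinct pairs out of 16), so the squares are not orthogonal.
Conclusion: NO.

NO


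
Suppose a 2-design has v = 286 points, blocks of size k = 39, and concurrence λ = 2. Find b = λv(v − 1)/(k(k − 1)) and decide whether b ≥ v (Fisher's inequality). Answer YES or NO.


b = λv(v − 1)/(k(k − 1)) = 2·286·285/(39·38) = 163020/1482 = 110.
Compare with v = 286: b < v, so Fisher's inequality fails.

NO


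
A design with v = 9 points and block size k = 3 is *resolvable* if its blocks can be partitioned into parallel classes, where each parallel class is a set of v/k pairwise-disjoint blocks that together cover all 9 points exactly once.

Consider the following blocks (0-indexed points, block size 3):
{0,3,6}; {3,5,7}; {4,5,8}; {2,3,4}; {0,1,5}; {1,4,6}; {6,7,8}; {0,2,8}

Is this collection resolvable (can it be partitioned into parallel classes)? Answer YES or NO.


v = 9, block size k = 3, number of blocks = 8.
For resolvability, blocks must partition into parallel classes of size v/k = 3.
Total blocks must therefore be a multiple of 3: 8 = 3·2 + 2 ⇒ not divisible ✗.
Resolvable? NO.

NO


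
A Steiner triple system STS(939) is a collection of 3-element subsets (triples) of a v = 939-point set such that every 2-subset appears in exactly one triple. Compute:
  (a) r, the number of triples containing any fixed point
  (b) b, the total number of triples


An STS(v) is a 2-(v, 3, 1) BIBD: block size k = 3, λ = 1.
Replication: r(k − 1) = λ(v − 1) ⇒ r·2 = 939 − 1 = 938 ⇒ r = 469.
Block count: bk = vr ⇒ b·3 = 939·469 = 440391 ⇒ b = 146797.

r = 469, b = 146797.


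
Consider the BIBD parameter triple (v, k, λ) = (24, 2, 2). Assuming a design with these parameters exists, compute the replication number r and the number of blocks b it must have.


Any 2-(v, k, λ) BIBD satisfies two necessary conditions:
  (i)  Each point sits in r blocks, and counting incidences through any fixed point gives r(k − 1) = λ(v − 1), so r = λ(v − 1)/(k − 1).
  (ii) Total incidences bk = vr, so b = vr/k.
Step 1: r = λ(v − 1)/(k − 1) = 2·(24 − 1)/(2 − 1) = 2·23/1 = 46/1 = 46.
Step 2: b = vr/k = 24·46/2 = 1104/2 = 552.
Check integrality: r = 46 ∈ Z ✓, b = 552 ∈ Z ✓.
(These identities are necessary conditions: they determine r and b for any design with these parameters, but do not by themselves prove that one exists.)

r = 46, b = 552.


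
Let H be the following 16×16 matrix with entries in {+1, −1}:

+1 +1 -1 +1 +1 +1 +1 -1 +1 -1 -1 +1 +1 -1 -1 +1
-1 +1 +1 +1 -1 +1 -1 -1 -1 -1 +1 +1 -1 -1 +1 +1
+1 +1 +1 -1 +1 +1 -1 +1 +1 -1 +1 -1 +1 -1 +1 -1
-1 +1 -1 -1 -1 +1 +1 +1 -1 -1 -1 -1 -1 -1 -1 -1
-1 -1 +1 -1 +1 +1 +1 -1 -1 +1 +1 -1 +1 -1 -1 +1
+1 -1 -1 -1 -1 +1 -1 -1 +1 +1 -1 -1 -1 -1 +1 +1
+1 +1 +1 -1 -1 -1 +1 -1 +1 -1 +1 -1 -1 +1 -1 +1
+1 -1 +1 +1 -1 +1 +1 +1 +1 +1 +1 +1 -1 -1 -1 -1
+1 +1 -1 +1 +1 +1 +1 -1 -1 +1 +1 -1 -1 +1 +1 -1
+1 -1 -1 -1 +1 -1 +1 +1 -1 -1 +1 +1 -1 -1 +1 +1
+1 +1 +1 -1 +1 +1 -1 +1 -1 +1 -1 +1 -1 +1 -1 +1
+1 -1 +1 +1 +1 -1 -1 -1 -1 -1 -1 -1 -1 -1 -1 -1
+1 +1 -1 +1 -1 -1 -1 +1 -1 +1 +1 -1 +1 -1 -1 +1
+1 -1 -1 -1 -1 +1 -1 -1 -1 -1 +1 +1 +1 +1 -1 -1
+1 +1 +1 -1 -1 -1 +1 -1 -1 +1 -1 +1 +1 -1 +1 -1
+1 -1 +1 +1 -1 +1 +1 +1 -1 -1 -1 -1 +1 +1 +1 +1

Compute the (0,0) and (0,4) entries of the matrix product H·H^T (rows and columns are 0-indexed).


Row 0 of H: [1, 1, -1, 1, 1, 1, 1, -1, 1, -1, -1, 1, 1, -1, -1, 1].
Row 4 of H: [-1, -1, 1, -1, 1, 1, 1, -1, -1, 1, 1, -1, 1, -1, -1, 1].
(H·H^T)[0][0] = Σ_j H[0][j]·H[0][j] = (1)² + (1)² + (-1)² + (1)² + (1)² + (1)² + (1)² + (-1)² + (1)² + (-1)² + (-1)² + (1)² + (1)² + (-1)² + (-1)² + (1)² = 1 + 1 + 1 + 1 + 1 + 1 + 1 + 1 + 1 + 1 + 1 + 1 + 1 + 1 + 1 + 1 = 16.
(H·H^T)[0][4] = Σ_j H[0][j]·H[4][j] = (1)·(-1) + (1)·(-1) + (-1)·(1) + (1)·(-1) + (1)·(1) + (1)·(1) + (1)·(1) + (-1)·(-1) + (1)·(-1) + (-1)·(1) + (-1)·(1) + (1)·(-1) + (1)·(1) + (-1)·(-1) + (-1)·(-1) + (1)·(1) = -1 + -1 + -1 + -1 + 1 + 1 + 1 + 1 + -1 + -1 + -1 + -1 + 1 + 1 + 1 + 1 = 0.
So rows 0 and 4 are orthogonal; the diagonal entry equals n = 16.

(0,0) entry = 16; (0,4) entry = 0.
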